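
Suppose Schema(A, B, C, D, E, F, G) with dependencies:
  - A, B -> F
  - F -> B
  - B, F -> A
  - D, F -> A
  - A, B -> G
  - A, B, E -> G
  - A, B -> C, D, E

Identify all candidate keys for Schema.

{A, B}, {F}

{F} is a candidate key since {F}⁺ = {A, B, C, D, E, F, G} covers every attribute.
{A, B} is a candidate key since {A, B}⁺ = {A, B, C, D, E, F, G} covers every attribute.
No proper subset of any of these is a key, and no other minimal superkey exists.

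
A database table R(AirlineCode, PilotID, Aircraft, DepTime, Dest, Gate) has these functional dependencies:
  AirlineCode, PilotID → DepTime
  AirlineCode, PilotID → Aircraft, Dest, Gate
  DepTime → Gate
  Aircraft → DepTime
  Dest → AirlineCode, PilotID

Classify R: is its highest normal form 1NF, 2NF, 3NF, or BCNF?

2NF

Candidate keys: {AirlineCode, PilotID}, {Dest}. Prime attributes: {AirlineCode, Dest, PilotID}.
For DepTime → Gate we have {DepTime}⁺ = {DepTime, Gate}; {DepTime} is not a superkey, so BCNF fails.
DepTime → Gate determines the non-prime attribute {Gate} from a non-superkey — 3NF is violated.
Checking every proper subset of each key, none determines a non-prime attribute — 2NF is satisfied.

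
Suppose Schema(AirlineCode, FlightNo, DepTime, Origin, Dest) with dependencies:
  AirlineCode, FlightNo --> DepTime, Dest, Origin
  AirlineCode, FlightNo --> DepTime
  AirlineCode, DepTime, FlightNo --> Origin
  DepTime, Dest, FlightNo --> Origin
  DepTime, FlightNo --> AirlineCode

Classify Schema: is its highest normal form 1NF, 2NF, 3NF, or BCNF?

BCNF

Candidate keys: {AirlineCode, FlightNo}, {DepTime, FlightNo}. Prime attributes: {AirlineCode, DepTime, FlightNo}.
The left-hand side of every FD is a superkey, so BCNF is satisfied.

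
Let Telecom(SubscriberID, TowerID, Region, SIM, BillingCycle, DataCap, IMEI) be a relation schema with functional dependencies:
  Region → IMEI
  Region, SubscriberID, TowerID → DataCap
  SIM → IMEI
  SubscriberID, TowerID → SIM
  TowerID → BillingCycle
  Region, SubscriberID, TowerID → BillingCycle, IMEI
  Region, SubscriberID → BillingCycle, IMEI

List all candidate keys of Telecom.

Attributes never on any right-hand side: {Region, SubscriberID, TowerID} — every candidate key must contain all of them.
Closure of {Region, SubscriberID, TowerID} is {BillingCycle, DataCap, IMEI, Region, SIM, SubscriberID, TowerID}, the whole schema; {Region, SubscriberID, TowerID} is a candidate key.
No smaller or unrelated set reaches every attribute, so there are no other keys.

{Region, SubscriberID, TowerID}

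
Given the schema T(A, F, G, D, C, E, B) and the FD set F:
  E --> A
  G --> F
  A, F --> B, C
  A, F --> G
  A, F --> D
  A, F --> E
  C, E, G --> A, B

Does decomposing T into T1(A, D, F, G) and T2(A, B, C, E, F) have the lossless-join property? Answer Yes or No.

Yes

T1 ∩ T2 = {A, F}; its closure under F is {A, B, C, D, E, F, G}.
Since T1 ⊆ {A, B, C, D, E, F, G}, the intersection is a superkey of T1; the decomposition is lossless.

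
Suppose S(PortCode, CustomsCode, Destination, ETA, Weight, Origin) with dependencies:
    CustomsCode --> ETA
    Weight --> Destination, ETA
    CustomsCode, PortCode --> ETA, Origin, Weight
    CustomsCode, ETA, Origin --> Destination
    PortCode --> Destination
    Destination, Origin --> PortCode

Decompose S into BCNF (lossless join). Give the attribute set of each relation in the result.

{CustomsCode, ETA}; {CustomsCode, Origin, Weight}; {Destination, Weight}; {Origin, PortCode, Weight}

Candidate keys of the original relation: {CustomsCode, Origin}, {CustomsCode, PortCode}.
Within {CustomsCode, Destination, ETA, Origin, PortCode, Weight}: {CustomsCode}⁺ ∩ {CustomsCode, Destination, ETA, Origin, PortCode, Weight} = {CustomsCode, ETA}, not the whole set, so CustomsCode --> ETA violates BCNF; decompose into {CustomsCode, ETA} and {CustomsCode, Destination, Origin, PortCode, Weight}.
{CustomsCode, ETA} is in BCNF.
Within {CustomsCode, Destination, Origin, PortCode, Weight}: {Weight}⁺ ∩ {CustomsCode, Destination, Origin, PortCode, Weight} = {Destination, Weight}, not the whole set, so Weight --> Destination violates BCNF; decompose into {Destination, Weight} and {CustomsCode, Origin, PortCode, Weight}.
{Destination, Weight} is in BCNF.
Within {CustomsCode, Origin, PortCode, Weight}: {Origin, Weight}⁺ ∩ {CustomsCode, Origin, PortCode, Weight} = {Origin, PortCode, Weight}, not the whole set, so Origin, Weight --> PortCode violates BCNF; decompose into {Origin, PortCode, Weight} and {CustomsCode, Origin, Weight}.
{Origin, PortCode, Weight} is in BCNF.
{CustomsCode, Origin, Weight} is in BCNF.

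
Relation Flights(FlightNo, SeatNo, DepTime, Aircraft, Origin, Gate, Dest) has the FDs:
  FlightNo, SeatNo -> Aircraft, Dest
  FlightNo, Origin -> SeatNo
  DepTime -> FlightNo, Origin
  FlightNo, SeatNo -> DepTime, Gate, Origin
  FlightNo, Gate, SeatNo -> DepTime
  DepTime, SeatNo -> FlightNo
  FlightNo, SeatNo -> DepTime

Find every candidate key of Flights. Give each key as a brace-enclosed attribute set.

{DepTime} is a candidate key since {DepTime}⁺ = {Aircraft, DepTime, Dest, FlightNo, Gate, Origin, SeatNo} covers every attribute.
{FlightNo, Origin} is a candidate key since {FlightNo, Origin}⁺ = {Aircraft, DepTime, Dest, FlightNo, Gate, Origin, SeatNo} covers every attribute.
{FlightNo, SeatNo} is a candidate key since {FlightNo, SeatNo}⁺ = {Aircraft, DepTime, Dest, FlightNo, Gate, Origin, SeatNo} covers every attribute.
These are minimal and exhaustive — every other superkey contains one of them.

{DepTime}, {FlightNo, Origin}, {FlightNo, SeatNo}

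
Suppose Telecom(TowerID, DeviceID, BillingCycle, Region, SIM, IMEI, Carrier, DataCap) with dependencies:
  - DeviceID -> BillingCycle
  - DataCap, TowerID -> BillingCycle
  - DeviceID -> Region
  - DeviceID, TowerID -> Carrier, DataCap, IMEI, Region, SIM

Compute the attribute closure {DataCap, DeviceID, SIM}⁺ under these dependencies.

Start with {DataCap, DeviceID, SIM}.
DeviceID -> BillingCycle applies; add {BillingCycle} → now {BillingCycle, DataCap, DeviceID, SIM}.
DeviceID -> Region applies; add {Region} → now {BillingCycle, DataCap, DeviceID, Region, SIM}.
No further FD applies.

{BillingCycle, DataCap, DeviceID, Region, SIM}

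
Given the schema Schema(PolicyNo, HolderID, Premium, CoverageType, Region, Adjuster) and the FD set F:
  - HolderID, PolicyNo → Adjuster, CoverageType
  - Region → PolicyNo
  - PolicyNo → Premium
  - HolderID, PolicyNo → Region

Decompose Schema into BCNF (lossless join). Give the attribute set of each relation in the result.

{Adjuster, CoverageType, HolderID, Region}; {PolicyNo, Premium}; {PolicyNo, Region}

Candidate keys of the original relation: {HolderID, PolicyNo}, {HolderID, Region}.
Within {Adjuster, CoverageType, HolderID, PolicyNo, Premium, Region}: {Region}⁺ ∩ {Adjuster, CoverageType, HolderID, PolicyNo, Premium, Region} = {PolicyNo, Premium, Region}, not the whole set, so Region → PolicyNo, Premium violates BCNF; decompose into {PolicyNo, Premium, Region} and {Adjuster, CoverageType, HolderID, Region}.
Within {PolicyNo, Premium, Region}: {PolicyNo}⁺ ∩ {PolicyNo, Premium, Region} = {PolicyNo, Premium}, not the whole set, so PolicyNo → Premium violates BCNF; decompose into {PolicyNo, Premium} and {PolicyNo, Region}.
{PolicyNo, Premium}: every determinant is a superkey — BCNF.
{PolicyNo, Region}: every determinant is a superkey — BCNF.
{Adjuster, CoverageType, HolderID, Region}: every determinant is a superkey — BCNF.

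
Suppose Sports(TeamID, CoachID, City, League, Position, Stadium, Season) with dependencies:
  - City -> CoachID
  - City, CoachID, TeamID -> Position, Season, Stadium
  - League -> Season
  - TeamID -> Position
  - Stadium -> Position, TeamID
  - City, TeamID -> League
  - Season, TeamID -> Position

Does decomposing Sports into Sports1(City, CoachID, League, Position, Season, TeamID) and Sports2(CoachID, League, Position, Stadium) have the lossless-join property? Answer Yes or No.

No

Sports1 ∩ Sports2 = {CoachID, League, Position}; its closure under F is {CoachID, League, Position, Season}.
The closure covers neither Sports1 nor Sports2 entirely; the join is not lossless.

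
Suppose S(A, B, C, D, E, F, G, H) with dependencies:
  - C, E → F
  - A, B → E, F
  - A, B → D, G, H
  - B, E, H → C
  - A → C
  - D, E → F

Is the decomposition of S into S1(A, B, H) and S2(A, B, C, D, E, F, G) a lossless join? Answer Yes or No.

Yes

Common attributes: {A, B}; their closure is {A, B, C, D, E, F, G, H}.
Since S1 ⊆ {A, B, C, D, E, F, G, H}, the intersection is a superkey of S1; the decomposition is lossless.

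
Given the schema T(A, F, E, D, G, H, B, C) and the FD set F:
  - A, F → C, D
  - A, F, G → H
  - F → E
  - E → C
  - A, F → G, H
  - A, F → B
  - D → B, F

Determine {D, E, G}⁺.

{B, C, D, E, F, G}

Start with {D, E, G}.
E → C applies; add {C} → now {C, D, E, G}.
D → B, F applies; add {B, F} → now {B, C, D, E, F, G}.
No further FD applies.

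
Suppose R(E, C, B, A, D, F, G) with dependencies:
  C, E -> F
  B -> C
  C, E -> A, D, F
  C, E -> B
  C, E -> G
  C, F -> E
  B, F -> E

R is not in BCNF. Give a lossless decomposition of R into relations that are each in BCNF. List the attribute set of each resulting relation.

{A, B, D, E, F, G}; {B, C}

Candidate keys of the original relation: {B, E}, {B, F}, {C, E}, {C, F}.
{A, B, C, D, E, F, G}: {B} determines {B, C} here but is not a superkey — split on B -> C, giving {B, C} and {A, B, D, E, F, G}.
{B, C} is in BCNF.
{A, B, D, E, F, G} is in BCNF.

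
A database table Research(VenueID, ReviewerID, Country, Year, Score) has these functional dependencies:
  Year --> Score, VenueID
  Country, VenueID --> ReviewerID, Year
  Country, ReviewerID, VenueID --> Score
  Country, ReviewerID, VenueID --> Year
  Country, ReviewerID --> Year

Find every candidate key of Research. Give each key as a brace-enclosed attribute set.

No FD produces {Country}, so it must be in every candidate key.
Closure of {Country, ReviewerID} is {Country, ReviewerID, Score, VenueID, Year}, the whole schema; {Country, ReviewerID} is a candidate key.
Closure of {Country, VenueID} is {Country, ReviewerID, Score, VenueID, Year}, the whole schema; {Country, VenueID} is a candidate key.
Closure of {Country, Year} is {Country, ReviewerID, Score, VenueID, Year}, the whole schema; {Country, Year} is a candidate key.
These are minimal and exhaustive — every other superkey contains one of them.

{Country, ReviewerID}, {Country, VenueID}, {Country, Year}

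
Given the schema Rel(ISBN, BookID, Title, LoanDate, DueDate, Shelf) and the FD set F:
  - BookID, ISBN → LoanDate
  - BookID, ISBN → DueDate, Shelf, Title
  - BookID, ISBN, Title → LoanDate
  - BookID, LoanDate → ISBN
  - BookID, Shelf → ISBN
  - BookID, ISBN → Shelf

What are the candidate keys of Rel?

{BookID, ISBN}, {BookID, LoanDate}, {BookID, Shelf}

Attributes never on any right-hand side: {BookID} — every candidate key must contain it.
{BookID, ISBN}⁺ = {BookID, DueDate, ISBN, LoanDate, Shelf, Title} — all of the relation — so {BookID, ISBN} is a candidate key.
{BookID, LoanDate}⁺ = {BookID, DueDate, ISBN, LoanDate, Shelf, Title} — all of the relation — so {BookID, LoanDate} is a candidate key.
{BookID, Shelf}⁺ = {BookID, DueDate, ISBN, LoanDate, Shelf, Title} — all of the relation — so {BookID, Shelf} is a candidate key.
No proper subset of any of these is a key, and no other minimal superkey exists.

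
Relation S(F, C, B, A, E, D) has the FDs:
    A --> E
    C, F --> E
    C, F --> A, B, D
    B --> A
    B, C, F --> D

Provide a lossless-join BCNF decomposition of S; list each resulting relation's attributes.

Candidate key of the original relation: {C, F}.
In {A, B, C, D, E, F}, {A} is not a superkey ({A}⁺ restricted to this set is {A, E}), so split on A --> E into {A, E} and {A, B, C, D, F}.
{A, E} is in BCNF.
In {A, B, C, D, F}, {B} is not a superkey ({B}⁺ restricted to this set is {A, B}), so split on B --> A into {A, B} and {B, C, D, F}.
{A, B} is in BCNF.
{B, C, D, F} is in BCNF.

{A, B}; {A, E}; {B, C, D, F}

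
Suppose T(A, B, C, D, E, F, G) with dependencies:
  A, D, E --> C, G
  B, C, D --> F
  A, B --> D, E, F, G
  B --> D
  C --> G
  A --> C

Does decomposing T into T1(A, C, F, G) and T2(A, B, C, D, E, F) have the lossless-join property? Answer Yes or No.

Yes

T1 ∩ T2 = {A, C, F}; its closure under F is {A, C, F, G}.
This includes all of T1, so the common attributes are a superkey of T1 — the join is lossless.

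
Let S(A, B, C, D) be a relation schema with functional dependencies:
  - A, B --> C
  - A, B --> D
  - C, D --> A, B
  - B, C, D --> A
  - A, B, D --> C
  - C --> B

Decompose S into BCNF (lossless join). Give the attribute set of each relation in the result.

{A, C, D}; {B, C}

Candidate keys of the original relation: {A, B}, {A, C}, {C, D}.
{A, B, C, D}: {C} determines {B, C} here but is not a superkey — split on C --> B, giving {B, C} and {A, C, D}.
{B, C} is in BCNF.
{A, C, D} is in BCNF.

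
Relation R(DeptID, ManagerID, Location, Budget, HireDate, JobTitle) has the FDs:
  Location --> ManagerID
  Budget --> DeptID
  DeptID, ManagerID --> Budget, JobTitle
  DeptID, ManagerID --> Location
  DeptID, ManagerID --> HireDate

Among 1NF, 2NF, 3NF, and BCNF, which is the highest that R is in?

Candidate keys: {Budget, Location}, {Budget, ManagerID}, {DeptID, Location}, {DeptID, ManagerID}. Prime attributes: {Budget, DeptID, Location, ManagerID}.
For Location --> ManagerID we have {Location}⁺ = {Location, ManagerID}; {Location} is not a superkey, so BCNF fails.
Its right-hand attributes {ManagerID} are all prime, as are those of every other non-superkey FD — the relation is in 3NF.

3NF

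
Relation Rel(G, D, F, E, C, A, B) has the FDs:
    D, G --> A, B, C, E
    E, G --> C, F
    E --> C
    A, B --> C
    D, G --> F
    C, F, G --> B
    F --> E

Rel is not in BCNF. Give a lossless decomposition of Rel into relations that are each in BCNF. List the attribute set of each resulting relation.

{A, D, E, G}; {B, F, G}; {C, E}; {E, F}

Candidate key of the original relation: {D, G}.
In {A, B, C, D, E, F, G}, {E, G} is not a superkey ({E, G}⁺ restricted to this set is {B, C, E, F, G}), so split on E, G --> B, C, F into {B, C, E, F, G} and {A, D, E, G}.
In {B, C, E, F, G}, {E} is not a superkey ({E}⁺ restricted to this set is {C, E}), so split on E --> C into {C, E} and {B, E, F, G}.
{C, E} is in BCNF.
In {B, E, F, G}, {F} is not a superkey ({F}⁺ restricted to this set is {E, F}), so split on F --> E into {E, F} and {B, F, G}.
{E, F} is in BCNF.
{B, F, G} is in BCNF.
{A, D, E, G} is in BCNF.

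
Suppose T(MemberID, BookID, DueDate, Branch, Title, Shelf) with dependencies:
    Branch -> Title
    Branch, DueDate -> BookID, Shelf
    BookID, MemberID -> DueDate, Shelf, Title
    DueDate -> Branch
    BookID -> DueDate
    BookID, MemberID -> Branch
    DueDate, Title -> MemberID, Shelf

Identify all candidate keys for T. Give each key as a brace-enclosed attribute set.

{BookID}, {DueDate}

{BookID} is a candidate key since {BookID}⁺ = {BookID, Branch, DueDate, MemberID, Shelf, Title} covers every attribute.
{DueDate} is a candidate key since {DueDate}⁺ = {BookID, Branch, DueDate, MemberID, Shelf, Title} covers every attribute.
These are minimal and exhaustive — every other superkey contains one of them.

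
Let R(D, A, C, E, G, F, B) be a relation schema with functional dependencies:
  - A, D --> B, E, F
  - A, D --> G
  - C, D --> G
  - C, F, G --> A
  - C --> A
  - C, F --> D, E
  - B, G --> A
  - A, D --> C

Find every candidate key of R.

Closure of {A, D} is {A, B, C, D, E, F, G}, the whole schema; {A, D} is a candidate key.
Closure of {C, D} is {A, B, C, D, E, F, G}, the whole schema; {C, D} is a candidate key.
Closure of {C, F} is {A, B, C, D, E, F, G}, the whole schema; {C, F} is a candidate key.
Closure of {B, D, G} is {A, B, C, D, E, F, G}, the whole schema; {B, D, G} is a candidate key.
Any other superkey properly contains one of these, so there are no further candidate keys.

{A, D}, {B, D, G}, {C, D}, {C, F}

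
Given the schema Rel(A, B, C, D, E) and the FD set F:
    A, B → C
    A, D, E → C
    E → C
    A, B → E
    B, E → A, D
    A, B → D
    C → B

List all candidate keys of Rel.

{A, B}, {A, C}, {E}

{E}⁺ = {A, B, C, D, E}, which is every attribute, so {E} is a candidate key.
{A, B}⁺ = {A, B, C, D, E}, which is every attribute, so {A, B} is a candidate key.
{A, C}⁺ = {A, B, C, D, E}, which is every attribute, so {A, C} is a candidate key.
These are minimal and exhaustive — every other superkey contains one of them.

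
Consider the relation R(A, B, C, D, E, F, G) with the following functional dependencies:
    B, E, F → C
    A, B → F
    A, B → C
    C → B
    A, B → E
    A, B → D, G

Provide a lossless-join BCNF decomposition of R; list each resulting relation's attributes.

Candidate keys of the original relation: {A, B}, {A, C}.
Within {A, B, C, D, E, F, G}: {B, E, F}⁺ ∩ {A, B, C, D, E, F, G} = {B, C, E, F}, not the whole set, so B, E, F → C violates BCNF; decompose into {B, C, E, F} and {A, B, D, E, F, G}.
Within {B, C, E, F}: {C}⁺ ∩ {B, C, E, F} = {B, C}, not the whole set, so C → B violates BCNF; decompose into {B, C} and {C, E, F}.
{B, C}: every determinant is a superkey — BCNF.
{C, E, F}: every determinant is a superkey — BCNF.
{A, B, D, E, F, G}: every determinant is a superkey — BCNF.

{A, B, D, E, F, G}; {B, C}; {C, E, F}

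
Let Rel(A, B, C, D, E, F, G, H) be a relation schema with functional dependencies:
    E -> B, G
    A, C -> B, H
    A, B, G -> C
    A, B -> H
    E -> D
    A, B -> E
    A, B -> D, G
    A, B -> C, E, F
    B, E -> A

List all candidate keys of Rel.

{E}⁺ = {A, B, C, D, E, F, G, H}, which is every attribute, so {E} is a candidate key.
{A, B}⁺ = {A, B, C, D, E, F, G, H}, which is every attribute, so {A, B} is a candidate key.
{A, C}⁺ = {A, B, C, D, E, F, G, H}, which is every attribute, so {A, C} is a candidate key.
Any other superkey properly contains one of these, so there are no further candidate keys.

{A, B}, {A, C}, {E}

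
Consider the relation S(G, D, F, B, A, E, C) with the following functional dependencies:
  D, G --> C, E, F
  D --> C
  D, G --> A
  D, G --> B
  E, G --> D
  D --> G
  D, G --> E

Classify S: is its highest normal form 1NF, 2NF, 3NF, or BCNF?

BCNF

Candidate keys: {D}, {E, G}. Prime attributes: {D, E, G}.
Each dependency's left side is a superkey — BCNF holds.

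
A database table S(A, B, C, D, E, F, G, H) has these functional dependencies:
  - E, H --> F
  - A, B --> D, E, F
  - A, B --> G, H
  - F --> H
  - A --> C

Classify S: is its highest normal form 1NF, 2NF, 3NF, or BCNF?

1NF

Candidate key: {A, B}. Prime attributes: {A, B}.
E, H --> F breaks BCNF: {E, H}⁺ = {E, F, H}, so {E, H} is not a superkey.
E, H --> F has non-prime {F} on the right and a non-superkey on the left, so 3NF fails.
{A} is a proper subset of the key {A, B}, and {A}⁺ contains the non-prime attribute {C} — a partial dependency, so 2NF is violated.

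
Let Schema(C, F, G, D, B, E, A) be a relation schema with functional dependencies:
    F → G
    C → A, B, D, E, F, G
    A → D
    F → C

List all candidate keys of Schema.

{C}⁺ = {A, B, C, D, E, F, G}, which is every attribute, so {C} is a candidate key.
{F}⁺ = {A, B, C, D, E, F, G}, which is every attribute, so {F} is a candidate key.
These are minimal and exhaustive — every other superkey contains one of them.

{C}, {F}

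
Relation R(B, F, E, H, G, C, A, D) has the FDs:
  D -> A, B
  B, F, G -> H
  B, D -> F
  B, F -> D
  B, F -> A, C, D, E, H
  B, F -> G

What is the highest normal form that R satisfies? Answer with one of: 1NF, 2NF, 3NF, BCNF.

BCNF

Candidate keys: {B, F}, {D}. Prime attributes: {B, D, F}.
Every FD has a superkey on the left, so the relation is in BCNF.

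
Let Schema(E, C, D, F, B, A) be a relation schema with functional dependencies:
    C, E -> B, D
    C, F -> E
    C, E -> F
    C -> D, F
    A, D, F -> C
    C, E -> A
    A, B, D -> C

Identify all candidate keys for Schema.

{A, B, D}, {A, D, F}, {C}

{C}⁺ = {A, B, C, D, E, F}, which is every attribute, so {C} is a candidate key.
{A, B, D}⁺ = {A, B, C, D, E, F}, which is every attribute, so {A, B, D} is a candidate key.
{A, D, F}⁺ = {A, B, C, D, E, F}, which is every attribute, so {A, D, F} is a candidate key.
These are minimal and exhaustive — every other superkey contains one of them.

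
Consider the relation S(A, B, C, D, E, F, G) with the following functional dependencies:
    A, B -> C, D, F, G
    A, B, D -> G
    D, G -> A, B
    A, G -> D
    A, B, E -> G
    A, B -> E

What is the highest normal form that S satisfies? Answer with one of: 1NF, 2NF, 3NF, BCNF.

BCNF

Candidate keys: {A, B}, {A, G}, {D, G}. Prime attributes: {A, B, D, G}.
Every FD has a superkey on the left, so the relation is in BCNF.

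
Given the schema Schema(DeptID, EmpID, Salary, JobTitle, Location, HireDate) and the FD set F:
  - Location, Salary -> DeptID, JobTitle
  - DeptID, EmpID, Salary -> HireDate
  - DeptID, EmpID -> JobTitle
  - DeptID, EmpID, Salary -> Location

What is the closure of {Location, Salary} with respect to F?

Start with {Location, Salary}.
Location, Salary -> DeptID, JobTitle applies; add {DeptID, JobTitle} → now {DeptID, JobTitle, Location, Salary}.
No further FD applies.

{DeptID, JobTitle, Location, Salary}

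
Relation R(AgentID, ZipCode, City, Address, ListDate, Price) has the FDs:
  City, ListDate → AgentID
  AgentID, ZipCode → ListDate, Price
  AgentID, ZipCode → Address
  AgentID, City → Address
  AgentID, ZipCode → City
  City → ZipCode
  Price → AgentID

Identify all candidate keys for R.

{AgentID, City}, {AgentID, ZipCode}, {City, ListDate}, {City, Price}, {Price, ZipCode}

Closure of {AgentID, City} is {Address, AgentID, City, ListDate, Price, ZipCode}, the whole schema; {AgentID, City} is a candidate key.
Closure of {AgentID, ZipCode} is {Address, AgentID, City, ListDate, Price, ZipCode}, the whole schema; {AgentID, ZipCode} is a candidate key.
Closure of {City, ListDate} is {Address, AgentID, City, ListDate, Price, ZipCode}, the whole schema; {City, ListDate} is a candidate key.
Closure of {City, Price} is {Address, AgentID, City, ListDate, Price, ZipCode}, the whole schema; {City, Price} is a candidate key.
Closure of {Price, ZipCode} is {Address, AgentID, City, ListDate, Price, ZipCode}, the whole schema; {Price, ZipCode} is a candidate key.
Any other superkey properly contains one of these, so there are no further candidate keys.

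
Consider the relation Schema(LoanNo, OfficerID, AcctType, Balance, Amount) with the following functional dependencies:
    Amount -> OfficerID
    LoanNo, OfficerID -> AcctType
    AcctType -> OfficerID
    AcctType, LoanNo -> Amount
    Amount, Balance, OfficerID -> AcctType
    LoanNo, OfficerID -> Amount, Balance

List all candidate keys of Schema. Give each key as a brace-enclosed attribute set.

{LoanNo} never appears on the right of any FD, so every key must include it.
{AcctType, LoanNo} is a candidate key since {AcctType, LoanNo}⁺ = {AcctType, Amount, Balance, LoanNo, OfficerID} covers every attribute.
{Amount, LoanNo} is a candidate key since {Amount, LoanNo}⁺ = {AcctType, Amount, Balance, LoanNo, OfficerID} covers every attribute.
{LoanNo, OfficerID} is a candidate key since {LoanNo, OfficerID}⁺ = {AcctType, Amount, Balance, LoanNo, OfficerID} covers every attribute.
No proper subset of any of these is a key, and no other minimal superkey exists.

{AcctType, LoanNo}, {Amount, LoanNo}, {LoanNo, OfficerID}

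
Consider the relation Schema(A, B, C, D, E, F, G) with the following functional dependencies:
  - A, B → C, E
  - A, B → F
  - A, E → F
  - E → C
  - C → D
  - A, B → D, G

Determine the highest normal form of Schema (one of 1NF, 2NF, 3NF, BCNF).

Candidate key: {A, B}. Prime attributes: {A, B}.
A, E → F: {A, E}⁺ = {A, C, D, E, F}, which is not all of the attributes, so the left side is not a superkey — BCNF is violated.
A, E → F has non-prime {F} on the right and a non-superkey on the left, so 3NF fails.
No non-prime attribute depends on a proper subset of any candidate key, so 2NF holds.

2NF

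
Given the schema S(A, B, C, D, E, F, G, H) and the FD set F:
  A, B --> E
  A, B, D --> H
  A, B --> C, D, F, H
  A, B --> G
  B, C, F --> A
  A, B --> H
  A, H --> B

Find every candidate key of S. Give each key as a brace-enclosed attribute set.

{A, B}, {A, H}, {B, C, F}

{A, B}⁺ = {A, B, C, D, E, F, G, H}, which is every attribute, so {A, B} is a candidate key.
{A, H}⁺ = {A, B, C, D, E, F, G, H}, which is every attribute, so {A, H} is a candidate key.
{B, C, F}⁺ = {A, B, C, D, E, F, G, H}, which is every attribute, so {B, C, F} is a candidate key.
No proper subset of any of these is a key, and no other minimal superkey exists.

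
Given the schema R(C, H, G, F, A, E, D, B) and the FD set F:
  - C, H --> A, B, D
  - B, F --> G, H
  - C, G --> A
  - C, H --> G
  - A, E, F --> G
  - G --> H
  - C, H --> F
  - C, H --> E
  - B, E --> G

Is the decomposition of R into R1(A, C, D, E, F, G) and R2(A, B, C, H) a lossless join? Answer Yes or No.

No

Common attributes: {A, C}; their closure is {A, C}.
R1 ⊄ {A, C} and R2 ⊄ {A, C}, so the split is lossy.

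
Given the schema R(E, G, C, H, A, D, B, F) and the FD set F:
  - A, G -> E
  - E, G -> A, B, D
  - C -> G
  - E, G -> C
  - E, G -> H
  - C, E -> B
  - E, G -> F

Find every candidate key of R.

{A, C}, {A, G}, {C, E}, {E, G}

{A, C} is a candidate key since {A, C}⁺ = {A, B, C, D, E, F, G, H} covers every attribute.
{A, G} is a candidate key since {A, G}⁺ = {A, B, C, D, E, F, G, H} covers every attribute.
{C, E} is a candidate key since {C, E}⁺ = {A, B, C, D, E, F, G, H} covers every attribute.
{E, G} is a candidate key since {E, G}⁺ = {A, B, C, D, E, F, G, H} covers every attribute.
Any other superkey properly contains one of these, so there are no further candidate keys.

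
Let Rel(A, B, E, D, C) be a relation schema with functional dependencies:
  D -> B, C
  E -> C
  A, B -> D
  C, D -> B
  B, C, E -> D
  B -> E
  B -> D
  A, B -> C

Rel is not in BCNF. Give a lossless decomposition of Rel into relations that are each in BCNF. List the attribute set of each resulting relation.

{A, D}; {B, D, E}; {C, E}

Candidate keys of the original relation: {A, B}, {A, D}.
In {A, B, C, D, E}, {D} is not a superkey ({D}⁺ restricted to this set is {B, C, D, E}), so split on D -> B, C, E into {B, C, D, E} and {A, D}.
In {B, C, D, E}, {E} is not a superkey ({E}⁺ restricted to this set is {C, E}), so split on E -> C into {C, E} and {B, D, E}.
{C, E} is in BCNF.
{B, D, E} is in BCNF.
{A, D} is in BCNF.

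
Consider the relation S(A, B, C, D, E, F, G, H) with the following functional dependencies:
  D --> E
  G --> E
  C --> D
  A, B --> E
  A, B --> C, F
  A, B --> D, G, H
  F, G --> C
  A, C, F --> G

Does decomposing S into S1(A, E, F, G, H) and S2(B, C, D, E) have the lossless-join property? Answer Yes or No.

No

S1 ∩ S2 = {E}; its closure under F is {E}.
Neither S1 nor S2 is contained in that closure, so the decomposition is lossy.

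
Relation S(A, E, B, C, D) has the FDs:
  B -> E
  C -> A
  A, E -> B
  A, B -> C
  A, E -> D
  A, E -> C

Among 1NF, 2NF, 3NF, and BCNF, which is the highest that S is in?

3NF

Candidate keys: {A, B}, {A, E}, {B, C}, {C, E}. Prime attributes: {A, B, C, E}.
B -> E: {B}⁺ = {B, E}, which is not all of the attributes, so the left side is not a superkey — BCNF is violated.
Since {E} ⊆ prime attributes and every other non-superkey FD also has a prime right side, the schema is in 3NF.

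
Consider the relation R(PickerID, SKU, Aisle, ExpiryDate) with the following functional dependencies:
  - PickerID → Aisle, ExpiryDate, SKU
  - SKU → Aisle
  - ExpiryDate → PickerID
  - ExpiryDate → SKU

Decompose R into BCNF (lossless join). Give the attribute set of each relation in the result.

{Aisle, SKU}; {ExpiryDate, PickerID, SKU}

Candidate keys of the original relation: {ExpiryDate}, {PickerID}.
Within {Aisle, ExpiryDate, PickerID, SKU}: {SKU}⁺ ∩ {Aisle, ExpiryDate, PickerID, SKU} = {Aisle, SKU}, not the whole set, so SKU → Aisle violates BCNF; decompose into {Aisle, SKU} and {ExpiryDate, PickerID, SKU}.
{Aisle, SKU} has no BCNF violation.
{ExpiryDate, PickerID, SKU} has no BCNF violation.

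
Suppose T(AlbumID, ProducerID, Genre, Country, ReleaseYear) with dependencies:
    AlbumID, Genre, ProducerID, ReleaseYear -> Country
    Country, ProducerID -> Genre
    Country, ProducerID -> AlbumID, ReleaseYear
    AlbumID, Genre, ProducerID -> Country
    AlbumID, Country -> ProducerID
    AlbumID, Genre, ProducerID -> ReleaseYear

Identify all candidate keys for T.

{AlbumID, Country}⁺ = {AlbumID, Country, Genre, ProducerID, ReleaseYear}, which is every attribute, so {AlbumID, Country} is a candidate key.
{Country, ProducerID}⁺ = {AlbumID, Country, Genre, ProducerID, ReleaseYear}, which is every attribute, so {Country, ProducerID} is a candidate key.
{AlbumID, Genre, ProducerID}⁺ = {AlbumID, Country, Genre, ProducerID, ReleaseYear}, which is every attribute, so {AlbumID, Genre, ProducerID} is a candidate key.
These are minimal and exhaustive — every other superkey contains one of them.

{AlbumID, Country}, {AlbumID, Genre, ProducerID}, {Country, ProducerID}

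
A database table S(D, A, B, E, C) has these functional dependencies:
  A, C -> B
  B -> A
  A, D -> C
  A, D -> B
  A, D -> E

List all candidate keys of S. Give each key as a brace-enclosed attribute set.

{D} never appears on the right of any FD, so every key must include it.
Closure of {A, D} is {A, B, C, D, E}, the whole schema; {A, D} is a candidate key.
Closure of {B, D} is {A, B, C, D, E}, the whole schema; {B, D} is a candidate key.
These are minimal and exhaustive — every other superkey contains one of them.

{A, D}, {B, D}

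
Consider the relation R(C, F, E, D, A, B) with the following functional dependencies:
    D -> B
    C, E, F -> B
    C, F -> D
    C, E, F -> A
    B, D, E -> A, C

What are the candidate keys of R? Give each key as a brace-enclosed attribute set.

{C, E, F}, {D, E, F}

No FD produces {E, F}, so they must be in every candidate key.
{C, E, F}⁺ = {A, B, C, D, E, F}, which is every attribute, so {C, E, F} is a candidate key.
{D, E, F}⁺ = {A, B, C, D, E, F}, which is every attribute, so {D, E, F} is a candidate key.
Any other superkey properly contains one of these, so there are no further candidate keys.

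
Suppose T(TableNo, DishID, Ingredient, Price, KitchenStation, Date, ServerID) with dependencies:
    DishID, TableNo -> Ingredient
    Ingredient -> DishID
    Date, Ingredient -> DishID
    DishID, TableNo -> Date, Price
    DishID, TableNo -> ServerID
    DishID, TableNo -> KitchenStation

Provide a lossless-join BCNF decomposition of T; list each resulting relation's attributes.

Candidate keys of the original relation: {DishID, TableNo}, {Ingredient, TableNo}.
In {Date, DishID, Ingredient, KitchenStation, Price, ServerID, TableNo}, {Ingredient} is not a superkey ({Ingredient}⁺ restricted to this set is {DishID, Ingredient}), so split on Ingredient -> DishID into {DishID, Ingredient} and {Date, Ingredient, KitchenStation, Price, ServerID, TableNo}.
{DishID, Ingredient} has no BCNF violation.
{Date, Ingredient, KitchenStation, Price, ServerID, TableNo} has no BCNF violation.

{Date, Ingredient, KitchenStation, Price, ServerID, TableNo}; {DishID, Ingredient}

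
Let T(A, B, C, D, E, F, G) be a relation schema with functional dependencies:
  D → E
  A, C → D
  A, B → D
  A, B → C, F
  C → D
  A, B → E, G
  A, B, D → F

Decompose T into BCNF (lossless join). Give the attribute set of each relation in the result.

Candidate key of the original relation: {A, B}.
Within {A, B, C, D, E, F, G}: {D}⁺ ∩ {A, B, C, D, E, F, G} = {D, E}, not the whole set, so D → E violates BCNF; decompose into {D, E} and {A, B, C, D, F, G}.
{D, E} has no BCNF violation.
Within {A, B, C, D, F, G}: {A, C}⁺ ∩ {A, B, C, D, F, G} = {A, C, D}, not the whole set, so A, C → D violates BCNF; decompose into {A, C, D} and {A, B, C, F, G}.
Within {A, C, D}: {C}⁺ ∩ {A, C, D} = {C, D}, not the whole set, so C → D violates BCNF; decompose into {C, D} and {A, C}.
{C, D} has no BCNF violation.
{A, C} has no BCNF violation.
{A, B, C, F, G} has no BCNF violation.

{A, B, C, F, G}; {C, D}; {D, E}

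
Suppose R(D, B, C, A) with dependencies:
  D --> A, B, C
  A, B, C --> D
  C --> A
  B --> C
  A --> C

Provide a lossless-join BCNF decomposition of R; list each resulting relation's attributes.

Candidate keys of the original relation: {B}, {D}.
In {A, B, C, D}, {C} is not a superkey ({C}⁺ restricted to this set is {A, C}), so split on C --> A into {A, C} and {B, C, D}.
{A, C} is in BCNF.
{B, C, D} is in BCNF.

{A, C}; {B, C, D}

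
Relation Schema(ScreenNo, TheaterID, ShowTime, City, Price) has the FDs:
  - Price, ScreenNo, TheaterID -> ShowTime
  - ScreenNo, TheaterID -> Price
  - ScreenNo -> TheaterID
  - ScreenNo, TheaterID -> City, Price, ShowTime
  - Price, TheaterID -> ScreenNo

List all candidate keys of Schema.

{ScreenNo}⁺ = {City, Price, ScreenNo, ShowTime, TheaterID}, which is every attribute, so {ScreenNo} is a candidate key.
{Price, TheaterID}⁺ = {City, Price, ScreenNo, ShowTime, TheaterID}, which is every attribute, so {Price, TheaterID} is a candidate key.
No proper subset of any of these is a key, and no other minimal superkey exists.

{Price, TheaterID}, {ScreenNo}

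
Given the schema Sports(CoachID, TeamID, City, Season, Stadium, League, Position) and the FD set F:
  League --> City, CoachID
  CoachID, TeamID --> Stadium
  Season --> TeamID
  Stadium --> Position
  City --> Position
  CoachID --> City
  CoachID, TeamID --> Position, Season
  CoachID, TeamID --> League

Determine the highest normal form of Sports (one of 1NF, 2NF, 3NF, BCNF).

1NF

Candidate keys: {CoachID, Season}, {CoachID, TeamID}, {League, Season}, {League, TeamID}. Prime attributes: {CoachID, League, Season, TeamID}.
League --> City, CoachID breaks BCNF: {League}⁺ = {City, CoachID, League, Position}, so {League} is not a superkey.
League --> City, CoachID has non-prime {City} on the right and a non-superkey on the left, so 3NF fails.
The proper key subset {CoachID} of {CoachID, Season} determines non-prime {City, Position}, so the relation is not even in 2NF.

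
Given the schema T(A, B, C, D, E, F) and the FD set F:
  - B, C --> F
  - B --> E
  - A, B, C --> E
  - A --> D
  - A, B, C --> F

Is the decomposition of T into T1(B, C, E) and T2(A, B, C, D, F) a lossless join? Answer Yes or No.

Common attributes: {B, C}; their closure is {B, C, E, F}.
Since T1 ⊆ {B, C, E, F}, the intersection is a superkey of T1; the decomposition is lossless.

Yes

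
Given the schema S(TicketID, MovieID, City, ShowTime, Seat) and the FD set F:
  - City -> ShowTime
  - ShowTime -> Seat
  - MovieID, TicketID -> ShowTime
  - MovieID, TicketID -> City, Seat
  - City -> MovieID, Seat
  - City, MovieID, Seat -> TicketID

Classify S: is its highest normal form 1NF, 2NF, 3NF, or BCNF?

2NF

Candidate keys: {City}, {MovieID, TicketID}. Prime attributes: {City, MovieID, TicketID}.
ShowTime -> Seat breaks BCNF: {ShowTime}⁺ = {Seat, ShowTime}, so {ShowTime} is not a superkey.
ShowTime -> Seat determines the non-prime attribute {Seat} from a non-superkey — 3NF is violated.
No proper subset of a key has a non-prime attribute in its closure, so there is no partial dependency; 2NF holds.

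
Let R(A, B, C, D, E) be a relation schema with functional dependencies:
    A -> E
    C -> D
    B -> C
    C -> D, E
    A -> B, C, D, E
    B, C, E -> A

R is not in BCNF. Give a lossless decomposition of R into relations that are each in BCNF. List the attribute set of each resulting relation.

{A, B, C}; {C, D, E}

Candidate keys of the original relation: {A}, {B}.
{A, B, C, D, E}: {C} determines {C, D, E} here but is not a superkey — split on C -> D, E, giving {C, D, E} and {A, B, C}.
{C, D, E} has no BCNF violation.
{A, B, C} has no BCNF violation.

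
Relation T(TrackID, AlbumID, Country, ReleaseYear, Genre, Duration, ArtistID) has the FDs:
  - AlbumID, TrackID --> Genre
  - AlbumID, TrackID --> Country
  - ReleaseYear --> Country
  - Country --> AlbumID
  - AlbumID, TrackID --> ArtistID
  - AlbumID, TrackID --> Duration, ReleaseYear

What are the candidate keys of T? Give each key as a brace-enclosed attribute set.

{TrackID} never appears on the right of any FD, so every key must include it.
{AlbumID, TrackID} is a candidate key since {AlbumID, TrackID}⁺ = {AlbumID, ArtistID, Country, Duration, Genre, ReleaseYear, TrackID} covers every attribute.
{Country, TrackID} is a candidate key since {Country, TrackID}⁺ = {AlbumID, ArtistID, Country, Duration, Genre, ReleaseYear, TrackID} covers every attribute.
{ReleaseYear, TrackID} is a candidate key since {ReleaseYear, TrackID}⁺ = {AlbumID, ArtistID, Country, Duration, Genre, ReleaseYear, TrackID} covers every attribute.
Any other superkey properly contains one of these, so there are no further candidate keys.

{AlbumID, TrackID}, {Country, TrackID}, {ReleaseYear, TrackID}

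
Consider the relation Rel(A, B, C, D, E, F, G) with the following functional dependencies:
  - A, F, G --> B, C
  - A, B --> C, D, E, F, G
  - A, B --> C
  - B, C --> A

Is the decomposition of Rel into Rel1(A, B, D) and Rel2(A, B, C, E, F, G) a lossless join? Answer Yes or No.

Yes

Common attributes: {A, B}; their closure is {A, B, C, D, E, F, G}.
This includes all of Rel1, so the common attributes are a superkey of Rel1 — the join is lossless.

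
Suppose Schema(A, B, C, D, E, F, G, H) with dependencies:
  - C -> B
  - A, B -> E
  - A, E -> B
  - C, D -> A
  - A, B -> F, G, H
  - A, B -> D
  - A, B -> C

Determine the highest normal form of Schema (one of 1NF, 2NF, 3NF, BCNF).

Candidate keys: {A, B}, {A, C}, {A, E}, {C, D}. Prime attributes: {A, B, C, D, E}.
C -> B: {C}⁺ = {B, C}, which is not all of the attributes, so the left side is not a superkey — BCNF is violated.
Since {B} ⊆ prime attributes and every other non-superkey FD also has a prime right side, the schema is in 3NF.

3NF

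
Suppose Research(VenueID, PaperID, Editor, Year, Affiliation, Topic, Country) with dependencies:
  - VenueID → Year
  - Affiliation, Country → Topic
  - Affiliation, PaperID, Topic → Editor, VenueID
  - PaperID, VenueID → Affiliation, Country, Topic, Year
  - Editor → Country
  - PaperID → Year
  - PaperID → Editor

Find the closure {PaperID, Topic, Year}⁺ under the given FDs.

Start with {PaperID, Topic, Year}.
PaperID → Editor applies; add {Editor} → now {Editor, PaperID, Topic, Year}.
Editor → Country applies; add {Country} → now {Country, Editor, PaperID, Topic, Year}.
No further FD applies.

{Country, Editor, PaperID, Topic, Year}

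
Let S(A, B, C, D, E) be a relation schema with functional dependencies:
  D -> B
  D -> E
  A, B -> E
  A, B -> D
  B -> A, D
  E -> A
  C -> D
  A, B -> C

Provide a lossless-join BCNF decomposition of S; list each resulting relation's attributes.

{A, E}; {B, C, D, E}

Candidate keys of the original relation: {B}, {C}, {D}.
In {A, B, C, D, E}, {E} is not a superkey ({E}⁺ restricted to this set is {A, E}), so split on E -> A into {A, E} and {B, C, D, E}.
{A, E} is in BCNF.
{B, C, D, E} is in BCNF.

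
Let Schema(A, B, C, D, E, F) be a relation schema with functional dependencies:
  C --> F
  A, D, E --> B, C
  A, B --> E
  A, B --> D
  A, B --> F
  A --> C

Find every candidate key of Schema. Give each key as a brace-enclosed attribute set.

No FD produces {A}, so it must be in every candidate key.
{A, B} is a candidate key since {A, B}⁺ = {A, B, C, D, E, F} covers every attribute.
{A, D, E} is a candidate key since {A, D, E}⁺ = {A, B, C, D, E, F} covers every attribute.
No proper subset of any of these is a key, and no other minimal superkey exists.

{A, B}, {A, D, E}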